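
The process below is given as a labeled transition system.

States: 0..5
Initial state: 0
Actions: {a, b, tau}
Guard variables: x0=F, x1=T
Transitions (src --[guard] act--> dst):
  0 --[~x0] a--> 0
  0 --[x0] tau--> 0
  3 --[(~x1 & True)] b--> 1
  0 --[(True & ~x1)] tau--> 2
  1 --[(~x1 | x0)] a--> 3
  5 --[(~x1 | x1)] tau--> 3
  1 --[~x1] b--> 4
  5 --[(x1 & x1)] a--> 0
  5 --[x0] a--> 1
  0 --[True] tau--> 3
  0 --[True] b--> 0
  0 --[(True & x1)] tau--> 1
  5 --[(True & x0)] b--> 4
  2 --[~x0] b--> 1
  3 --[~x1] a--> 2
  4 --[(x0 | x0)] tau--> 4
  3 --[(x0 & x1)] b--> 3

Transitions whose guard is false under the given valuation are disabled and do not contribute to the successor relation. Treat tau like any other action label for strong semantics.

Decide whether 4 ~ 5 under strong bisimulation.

Compute ~ classes (split until stable):
  π0 = {{0,1,2,3,4,5}}
  π1 = {{0},{1,3,4},{2},{5}}
stable after 2 split(s): 4 block(s)
[4]={1,3,4}  [5]={5}

Answer: NOT BISIMILAR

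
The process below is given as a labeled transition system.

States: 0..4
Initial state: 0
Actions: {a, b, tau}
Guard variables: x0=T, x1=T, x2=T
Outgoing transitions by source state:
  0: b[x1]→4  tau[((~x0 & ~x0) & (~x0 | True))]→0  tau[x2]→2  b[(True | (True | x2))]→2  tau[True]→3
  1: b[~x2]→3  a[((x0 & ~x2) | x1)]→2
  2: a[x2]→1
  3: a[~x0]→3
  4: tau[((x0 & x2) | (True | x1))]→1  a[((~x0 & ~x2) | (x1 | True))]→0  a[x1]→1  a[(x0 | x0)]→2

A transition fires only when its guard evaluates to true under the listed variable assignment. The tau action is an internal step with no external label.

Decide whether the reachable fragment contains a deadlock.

Answer: DEADLOCK at state 3

Analysis:
Reachable = {0,1,2,3,4}
  0: b→2  b→4  tau→2  tau→3  [4 out]
  1: a→2  [1 out]
  2: a→1  [1 out]
  3: ∅  [STUCK]
  4: a→0  a→1  a→2  tau→1  [4 out]
trace reaching 3: tau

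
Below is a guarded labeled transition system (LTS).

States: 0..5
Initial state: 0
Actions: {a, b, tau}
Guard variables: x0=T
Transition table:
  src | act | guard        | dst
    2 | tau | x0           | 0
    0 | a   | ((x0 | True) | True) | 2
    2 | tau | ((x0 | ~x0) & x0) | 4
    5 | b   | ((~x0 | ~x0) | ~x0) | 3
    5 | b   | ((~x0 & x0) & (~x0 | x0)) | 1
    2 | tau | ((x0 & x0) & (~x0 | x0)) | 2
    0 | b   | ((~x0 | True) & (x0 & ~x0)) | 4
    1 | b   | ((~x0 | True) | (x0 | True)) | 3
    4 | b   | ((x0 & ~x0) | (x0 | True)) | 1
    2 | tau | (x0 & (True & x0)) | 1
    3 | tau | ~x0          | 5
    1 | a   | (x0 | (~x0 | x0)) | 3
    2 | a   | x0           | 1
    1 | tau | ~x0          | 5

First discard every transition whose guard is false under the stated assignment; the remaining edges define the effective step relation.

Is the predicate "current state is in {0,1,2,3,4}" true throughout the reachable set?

Answer: INVARIANT HOLDS

Working:
Allowed set {0,1,2,3,4}
R = {0,1,2,3,4}
  0: ok
  1: ok
  2: ok
  3: ok
  4: ok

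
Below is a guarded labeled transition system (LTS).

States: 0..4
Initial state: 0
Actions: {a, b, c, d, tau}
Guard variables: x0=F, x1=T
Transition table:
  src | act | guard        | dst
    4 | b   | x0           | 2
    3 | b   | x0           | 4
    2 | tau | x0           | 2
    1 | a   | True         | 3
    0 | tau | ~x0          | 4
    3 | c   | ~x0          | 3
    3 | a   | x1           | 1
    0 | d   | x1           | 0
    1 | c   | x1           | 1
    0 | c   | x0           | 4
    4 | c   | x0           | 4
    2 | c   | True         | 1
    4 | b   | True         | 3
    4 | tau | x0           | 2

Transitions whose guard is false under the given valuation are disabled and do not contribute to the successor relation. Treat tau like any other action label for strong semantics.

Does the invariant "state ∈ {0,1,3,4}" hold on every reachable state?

Answer: INVARIANT HOLDS

Analysis:
Allowed set {0,1,3,4}
Reach set: {0,1,3,4}
  0: safe
  1: safe
  3: safe
  4: safe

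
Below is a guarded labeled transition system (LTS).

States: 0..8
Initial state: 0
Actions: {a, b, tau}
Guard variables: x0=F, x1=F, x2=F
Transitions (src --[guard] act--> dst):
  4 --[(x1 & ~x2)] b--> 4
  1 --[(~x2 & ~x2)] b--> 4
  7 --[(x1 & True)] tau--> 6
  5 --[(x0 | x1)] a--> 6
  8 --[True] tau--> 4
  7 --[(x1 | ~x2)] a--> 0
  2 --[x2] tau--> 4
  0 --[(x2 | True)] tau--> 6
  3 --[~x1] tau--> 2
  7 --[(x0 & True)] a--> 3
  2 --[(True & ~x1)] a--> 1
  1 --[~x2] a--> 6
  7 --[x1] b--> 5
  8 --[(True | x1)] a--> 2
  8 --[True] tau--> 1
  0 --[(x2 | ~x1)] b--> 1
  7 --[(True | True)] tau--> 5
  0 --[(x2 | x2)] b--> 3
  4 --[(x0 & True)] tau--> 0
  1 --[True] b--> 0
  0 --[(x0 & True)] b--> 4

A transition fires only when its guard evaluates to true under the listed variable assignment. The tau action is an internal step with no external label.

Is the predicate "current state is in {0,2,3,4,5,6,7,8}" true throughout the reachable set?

Inv-set: {0,2,3,4,5,6,7,8}
Reach set: {0,1,4,6}
  0: ✓
  1: ✗ unsafe
  4: ✓
  6: ✓
reach 1 via b — violates

Answer: INVARIANT VIOLATED at state 1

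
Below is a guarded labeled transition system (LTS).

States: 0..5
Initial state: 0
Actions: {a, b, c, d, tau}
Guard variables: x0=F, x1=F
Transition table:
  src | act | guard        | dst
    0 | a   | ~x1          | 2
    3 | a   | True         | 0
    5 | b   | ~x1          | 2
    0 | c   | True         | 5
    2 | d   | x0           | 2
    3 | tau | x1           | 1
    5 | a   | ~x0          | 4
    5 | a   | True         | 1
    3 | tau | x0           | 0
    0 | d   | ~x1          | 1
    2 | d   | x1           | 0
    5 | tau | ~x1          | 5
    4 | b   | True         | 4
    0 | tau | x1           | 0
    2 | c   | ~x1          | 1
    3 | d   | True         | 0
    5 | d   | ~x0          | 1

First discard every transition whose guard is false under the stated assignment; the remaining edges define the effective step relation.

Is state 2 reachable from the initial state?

Answer: REACHABLE

Working:
Guard filter leaves 12 enabled edge(s).
depth 0: {0}
depth 1: {1,2,5}  now seen {0,1,2,5}
depth 2: {4}  now seen {0,1,2,4,5}
Reach set: {0,1,2,4,5}
trace reaching 2: a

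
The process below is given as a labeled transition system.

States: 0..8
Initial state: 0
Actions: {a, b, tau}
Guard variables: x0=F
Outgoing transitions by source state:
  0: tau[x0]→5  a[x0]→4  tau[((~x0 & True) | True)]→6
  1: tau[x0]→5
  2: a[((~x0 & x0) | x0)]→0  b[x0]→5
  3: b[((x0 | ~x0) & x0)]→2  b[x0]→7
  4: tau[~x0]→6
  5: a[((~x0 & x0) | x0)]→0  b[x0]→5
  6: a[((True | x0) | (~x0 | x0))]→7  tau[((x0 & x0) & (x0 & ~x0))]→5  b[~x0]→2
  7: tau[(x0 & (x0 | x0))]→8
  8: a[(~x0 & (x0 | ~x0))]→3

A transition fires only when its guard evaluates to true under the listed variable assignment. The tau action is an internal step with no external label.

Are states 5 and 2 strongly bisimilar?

Refine partition for ~:
  π0 = {{0,1,2,3,4,5,6,7,8}}
  π1 = {{0,4},{1,2,3,5,7},{6},{8}}
stable after 2 split(s): 4 block(s)
[5]={1,2,3,5,7}  [2]={1,2,3,5,7}

Answer: BISIMILAR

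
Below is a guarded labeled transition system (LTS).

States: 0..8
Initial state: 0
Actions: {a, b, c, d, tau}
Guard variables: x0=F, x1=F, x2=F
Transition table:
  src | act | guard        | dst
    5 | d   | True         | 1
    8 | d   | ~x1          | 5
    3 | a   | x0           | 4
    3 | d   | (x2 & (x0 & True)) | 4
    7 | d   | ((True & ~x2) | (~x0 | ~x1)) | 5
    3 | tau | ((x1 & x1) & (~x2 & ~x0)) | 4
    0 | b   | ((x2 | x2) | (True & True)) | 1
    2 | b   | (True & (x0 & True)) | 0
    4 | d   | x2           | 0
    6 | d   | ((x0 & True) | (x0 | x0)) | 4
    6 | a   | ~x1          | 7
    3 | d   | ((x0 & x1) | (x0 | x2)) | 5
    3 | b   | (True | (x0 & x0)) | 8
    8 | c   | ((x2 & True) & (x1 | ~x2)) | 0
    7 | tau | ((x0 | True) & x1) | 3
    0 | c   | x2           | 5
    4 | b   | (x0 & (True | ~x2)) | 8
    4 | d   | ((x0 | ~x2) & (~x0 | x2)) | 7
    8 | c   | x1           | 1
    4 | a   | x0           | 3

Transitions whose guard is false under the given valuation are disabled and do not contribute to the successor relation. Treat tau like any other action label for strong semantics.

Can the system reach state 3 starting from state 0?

7 transition(s) survive guard evaluation.
Layer 0: {0}
Layer 1: {1}  cumulative {0,1}
Reach set: {0,1}

Answer: UNREACHABLE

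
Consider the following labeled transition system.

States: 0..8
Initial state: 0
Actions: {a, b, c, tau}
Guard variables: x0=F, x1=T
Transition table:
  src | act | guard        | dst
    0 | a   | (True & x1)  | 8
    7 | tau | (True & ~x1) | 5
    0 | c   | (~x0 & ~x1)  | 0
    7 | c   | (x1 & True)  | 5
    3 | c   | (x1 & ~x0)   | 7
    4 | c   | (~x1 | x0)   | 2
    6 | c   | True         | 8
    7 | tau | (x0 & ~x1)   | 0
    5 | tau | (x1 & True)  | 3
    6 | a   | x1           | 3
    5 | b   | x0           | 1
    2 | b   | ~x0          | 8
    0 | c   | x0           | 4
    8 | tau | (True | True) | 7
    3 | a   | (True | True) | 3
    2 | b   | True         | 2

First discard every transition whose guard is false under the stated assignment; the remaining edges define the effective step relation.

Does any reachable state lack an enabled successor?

Answer: DEADLOCK-FREE

Trace:
Reach set: {0,3,5,7,8}
  0: a→8  [1 exit(s)]
  3: a→3  c→7  [2 exit(s)]
  5: tau→3  [1 exit(s)]
  7: c→5  [1 exit(s)]
  8: tau→7  [1 exit(s)]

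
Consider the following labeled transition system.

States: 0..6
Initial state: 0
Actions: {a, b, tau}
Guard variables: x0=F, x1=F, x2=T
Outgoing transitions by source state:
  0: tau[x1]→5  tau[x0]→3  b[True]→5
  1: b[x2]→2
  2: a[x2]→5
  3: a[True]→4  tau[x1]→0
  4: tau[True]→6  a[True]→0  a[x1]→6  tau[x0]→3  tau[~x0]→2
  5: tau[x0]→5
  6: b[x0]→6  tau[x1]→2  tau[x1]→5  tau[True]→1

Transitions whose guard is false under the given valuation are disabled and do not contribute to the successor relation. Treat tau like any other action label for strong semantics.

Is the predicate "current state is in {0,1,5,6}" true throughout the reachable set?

Allowed set {0,1,5,6}
R = {0,5}
  0: ✓
  5: ✓

Answer: INVARIANT HOLDS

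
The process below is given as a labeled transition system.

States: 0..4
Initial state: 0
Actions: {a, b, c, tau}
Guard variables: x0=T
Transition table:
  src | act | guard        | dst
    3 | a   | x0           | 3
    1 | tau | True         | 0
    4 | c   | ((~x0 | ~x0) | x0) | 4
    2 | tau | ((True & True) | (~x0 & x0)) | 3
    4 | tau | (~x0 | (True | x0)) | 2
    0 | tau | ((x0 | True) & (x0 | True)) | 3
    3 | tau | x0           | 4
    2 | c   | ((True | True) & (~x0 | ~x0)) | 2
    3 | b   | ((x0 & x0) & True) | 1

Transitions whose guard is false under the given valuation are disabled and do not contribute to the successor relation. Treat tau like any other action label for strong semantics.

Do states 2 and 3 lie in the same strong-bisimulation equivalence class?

Answer: NOT BISIMILAR

Working:
Bisimulation quotient by refinement:
  P[0] = {{0,1,2,3,4}}
  P[1] = {{0,1,2},{3},{4}}
  P[2] = {{0,2},{1},{3},{4}}
Fixed point at round 3; 4 class(es).
class of 2: {0,2}; class of 3: {3}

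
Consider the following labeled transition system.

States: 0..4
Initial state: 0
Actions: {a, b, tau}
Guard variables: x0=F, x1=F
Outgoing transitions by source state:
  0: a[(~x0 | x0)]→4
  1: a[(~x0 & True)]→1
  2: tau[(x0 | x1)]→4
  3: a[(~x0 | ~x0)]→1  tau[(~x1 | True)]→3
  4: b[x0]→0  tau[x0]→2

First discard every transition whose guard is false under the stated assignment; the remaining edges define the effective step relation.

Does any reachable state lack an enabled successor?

Reachable = {0,4}
  0: a→4  [1 out]
  4: ∅  [STUCK]
Path to 4: a

Answer: DEADLOCK at state 4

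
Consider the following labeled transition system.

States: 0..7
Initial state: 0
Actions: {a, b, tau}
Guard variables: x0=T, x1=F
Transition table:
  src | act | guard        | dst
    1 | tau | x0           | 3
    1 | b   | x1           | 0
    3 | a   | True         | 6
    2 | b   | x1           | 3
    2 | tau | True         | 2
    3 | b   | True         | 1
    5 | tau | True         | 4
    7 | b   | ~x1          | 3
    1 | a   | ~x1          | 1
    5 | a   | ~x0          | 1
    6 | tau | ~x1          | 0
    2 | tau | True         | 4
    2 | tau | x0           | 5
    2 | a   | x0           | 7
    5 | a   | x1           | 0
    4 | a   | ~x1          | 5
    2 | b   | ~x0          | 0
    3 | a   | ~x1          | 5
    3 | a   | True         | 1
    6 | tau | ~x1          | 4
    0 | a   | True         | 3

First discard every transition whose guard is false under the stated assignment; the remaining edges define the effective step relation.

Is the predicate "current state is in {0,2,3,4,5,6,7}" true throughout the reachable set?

Allowed set {0,2,3,4,5,6,7}
Reachable = {0,1,3,4,5,6}
  0: ✓
  1: VIOLATES
  3: ✓
  4: ✓
  5: ✓
  6: ✓
counterexample path to 1: a·a

Answer: INVARIANT VIOLATED at state 1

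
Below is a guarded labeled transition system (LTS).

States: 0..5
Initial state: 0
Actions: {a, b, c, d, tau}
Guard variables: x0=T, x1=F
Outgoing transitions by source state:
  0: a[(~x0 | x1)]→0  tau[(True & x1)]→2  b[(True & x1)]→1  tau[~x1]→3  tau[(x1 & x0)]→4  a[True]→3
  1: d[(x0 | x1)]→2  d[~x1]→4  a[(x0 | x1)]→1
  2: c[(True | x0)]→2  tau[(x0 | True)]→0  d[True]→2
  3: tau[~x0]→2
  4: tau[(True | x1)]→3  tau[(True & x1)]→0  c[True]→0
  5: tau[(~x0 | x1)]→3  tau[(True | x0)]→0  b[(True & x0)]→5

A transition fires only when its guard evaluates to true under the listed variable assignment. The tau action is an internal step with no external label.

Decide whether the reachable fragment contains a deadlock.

Answer: DEADLOCK at state 3

Analysis:
Reach set: {0,3}
  0: a→3  tau→3  [2 out]
  3: ∅  [deadlock]
witness 3: tau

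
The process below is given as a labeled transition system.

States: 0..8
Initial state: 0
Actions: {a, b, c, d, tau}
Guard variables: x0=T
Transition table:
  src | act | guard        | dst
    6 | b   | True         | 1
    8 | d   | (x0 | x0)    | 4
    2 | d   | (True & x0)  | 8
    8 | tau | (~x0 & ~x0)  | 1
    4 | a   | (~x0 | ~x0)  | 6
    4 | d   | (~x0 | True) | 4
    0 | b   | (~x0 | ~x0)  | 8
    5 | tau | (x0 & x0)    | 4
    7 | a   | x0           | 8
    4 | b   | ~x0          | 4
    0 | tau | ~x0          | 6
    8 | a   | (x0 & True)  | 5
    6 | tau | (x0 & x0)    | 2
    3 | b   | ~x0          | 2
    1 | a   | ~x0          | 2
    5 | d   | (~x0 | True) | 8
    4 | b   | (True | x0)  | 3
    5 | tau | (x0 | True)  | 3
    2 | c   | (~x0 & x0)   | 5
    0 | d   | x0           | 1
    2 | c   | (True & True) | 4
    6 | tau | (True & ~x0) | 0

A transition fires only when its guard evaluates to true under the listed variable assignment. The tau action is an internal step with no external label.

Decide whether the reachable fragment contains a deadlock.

Reach set: {0,1}
  0: d→1  [1 exit(s)]
  1: ∅  [STUCK]
witness 1: d

Answer: DEADLOCK at state 1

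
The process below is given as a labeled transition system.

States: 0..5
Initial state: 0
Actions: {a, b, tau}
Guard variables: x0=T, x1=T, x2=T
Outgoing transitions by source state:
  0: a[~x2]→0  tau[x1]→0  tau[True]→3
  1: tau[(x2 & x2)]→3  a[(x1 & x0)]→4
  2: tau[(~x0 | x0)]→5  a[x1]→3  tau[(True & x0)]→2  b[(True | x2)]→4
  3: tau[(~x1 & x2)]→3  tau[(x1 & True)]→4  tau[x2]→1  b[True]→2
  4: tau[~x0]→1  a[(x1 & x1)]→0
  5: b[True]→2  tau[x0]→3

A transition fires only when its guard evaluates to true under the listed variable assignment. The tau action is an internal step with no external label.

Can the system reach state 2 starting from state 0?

After dropping false guards: 14 live edges.
L0 = {0}
L1 = {3}  total {0,3}
L2 = {1,2,4}  total {0,1,2,3,4}
L3 = {5}  total {0,1,2,3,4,5}
R = {0,1,2,3,4,5}
witness 2: tau·b

Answer: REACHABLE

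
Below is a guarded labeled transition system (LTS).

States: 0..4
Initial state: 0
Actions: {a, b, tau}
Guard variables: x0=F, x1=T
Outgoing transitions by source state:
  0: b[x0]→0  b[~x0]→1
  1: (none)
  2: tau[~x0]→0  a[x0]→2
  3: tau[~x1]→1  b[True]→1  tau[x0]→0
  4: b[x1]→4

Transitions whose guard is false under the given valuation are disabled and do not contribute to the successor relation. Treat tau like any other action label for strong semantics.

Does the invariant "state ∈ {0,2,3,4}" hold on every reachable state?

Safe = {0,2,3,4}
R = {0,1}
  0: ok
  1: ✗ unsafe
witness against invariant: b → 1

Answer: INVARIANT VIOLATED at state 1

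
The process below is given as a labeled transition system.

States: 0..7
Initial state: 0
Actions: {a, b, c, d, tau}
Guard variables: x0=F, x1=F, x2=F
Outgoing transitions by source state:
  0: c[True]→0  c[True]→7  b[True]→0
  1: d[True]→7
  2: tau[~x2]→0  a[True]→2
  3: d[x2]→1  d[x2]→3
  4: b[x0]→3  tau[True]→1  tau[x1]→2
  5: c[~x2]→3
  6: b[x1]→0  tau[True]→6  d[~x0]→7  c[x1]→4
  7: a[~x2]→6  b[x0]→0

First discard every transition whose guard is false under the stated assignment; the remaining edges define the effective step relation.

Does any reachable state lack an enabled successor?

Answer: DEADLOCK-FREE

Analysis:
R = {0,6,7}
  0: b→0  c→0  c→7  [3 out]
  6: d→7  tau→6  [2 out]
  7: a→6  [1 out]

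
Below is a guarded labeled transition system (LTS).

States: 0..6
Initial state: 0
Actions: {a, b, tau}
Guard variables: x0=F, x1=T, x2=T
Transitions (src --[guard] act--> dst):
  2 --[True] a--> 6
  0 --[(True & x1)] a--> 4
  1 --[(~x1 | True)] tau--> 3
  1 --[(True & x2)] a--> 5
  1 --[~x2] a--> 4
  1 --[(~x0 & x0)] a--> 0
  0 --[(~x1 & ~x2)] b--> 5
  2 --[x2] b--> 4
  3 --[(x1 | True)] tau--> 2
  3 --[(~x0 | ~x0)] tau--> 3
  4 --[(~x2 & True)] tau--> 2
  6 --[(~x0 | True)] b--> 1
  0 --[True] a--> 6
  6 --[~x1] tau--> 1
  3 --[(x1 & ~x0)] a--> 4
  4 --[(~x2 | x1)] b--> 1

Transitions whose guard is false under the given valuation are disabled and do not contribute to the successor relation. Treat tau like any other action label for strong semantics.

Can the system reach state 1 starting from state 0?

Answer: REACHABLE

Working:
11 transition(s) survive guard evaluation.
Layer 0: {0}
Layer 1: {4,6}  cumulative {0,4,6}
Layer 2: {1}  cumulative {0,1,4,6}
Layer 3: {3,5}  cumulative {0,1,3,4,5,6}
Layer 4: {2}  cumulative {0,1,2,3,4,5,6}
R = {0,1,2,3,4,5,6}
Path to 1: a·b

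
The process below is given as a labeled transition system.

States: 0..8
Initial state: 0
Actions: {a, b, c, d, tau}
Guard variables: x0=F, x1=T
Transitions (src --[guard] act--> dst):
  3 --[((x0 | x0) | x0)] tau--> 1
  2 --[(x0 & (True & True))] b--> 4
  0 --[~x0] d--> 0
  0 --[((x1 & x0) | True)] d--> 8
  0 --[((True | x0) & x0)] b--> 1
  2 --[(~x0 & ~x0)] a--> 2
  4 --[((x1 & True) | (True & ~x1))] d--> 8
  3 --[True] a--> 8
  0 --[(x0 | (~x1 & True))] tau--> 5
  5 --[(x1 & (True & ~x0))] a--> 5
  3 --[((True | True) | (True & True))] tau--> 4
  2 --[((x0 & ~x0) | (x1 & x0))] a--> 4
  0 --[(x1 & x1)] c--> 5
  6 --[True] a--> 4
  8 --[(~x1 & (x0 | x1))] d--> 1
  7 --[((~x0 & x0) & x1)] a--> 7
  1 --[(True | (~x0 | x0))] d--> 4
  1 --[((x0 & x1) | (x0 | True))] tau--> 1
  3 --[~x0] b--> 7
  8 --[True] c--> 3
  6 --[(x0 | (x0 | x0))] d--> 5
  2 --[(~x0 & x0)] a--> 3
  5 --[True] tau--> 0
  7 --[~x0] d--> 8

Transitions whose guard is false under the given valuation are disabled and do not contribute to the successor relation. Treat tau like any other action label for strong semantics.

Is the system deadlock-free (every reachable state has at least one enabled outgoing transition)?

Answer: DEADLOCK-FREE

Working:
Reach set: {0,3,4,5,7,8}
  0: c→5  d→0  d→8  [3 exit(s)]
  3: a→8  b→7  tau→4  [3 exit(s)]
  4: d→8  [1 exit(s)]
  5: a→5  tau→0  [2 exit(s)]
  7: d→8  [1 exit(s)]
  8: c→3  [1 exit(s)]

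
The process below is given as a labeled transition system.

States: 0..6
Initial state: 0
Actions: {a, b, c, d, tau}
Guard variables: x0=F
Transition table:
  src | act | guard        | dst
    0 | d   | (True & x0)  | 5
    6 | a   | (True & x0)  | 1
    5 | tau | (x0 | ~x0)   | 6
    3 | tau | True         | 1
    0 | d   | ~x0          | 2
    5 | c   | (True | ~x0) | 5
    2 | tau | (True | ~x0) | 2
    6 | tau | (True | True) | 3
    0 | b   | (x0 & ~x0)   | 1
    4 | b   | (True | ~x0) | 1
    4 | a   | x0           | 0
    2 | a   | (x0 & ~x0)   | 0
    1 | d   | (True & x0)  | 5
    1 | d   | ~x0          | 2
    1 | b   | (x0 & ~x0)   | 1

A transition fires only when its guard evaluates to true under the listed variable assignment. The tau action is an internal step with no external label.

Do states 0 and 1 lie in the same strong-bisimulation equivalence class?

Answer: BISIMILAR

Trace:
Compute ~ classes (split until stable):
  P[0] = {{0,1,2,3,4,5,6}}
  P[1] = {{0,1},{2,3,6},{4},{5}}
  P[2] = {{0,1},{2,6},{3},{4},{5}}
  P[3] = {{0,1},{2},{3},{4},{5},{6}}
stable after 4 split(s): 6 block(s)
class of 0: {0,1}; class of 1: {0,1}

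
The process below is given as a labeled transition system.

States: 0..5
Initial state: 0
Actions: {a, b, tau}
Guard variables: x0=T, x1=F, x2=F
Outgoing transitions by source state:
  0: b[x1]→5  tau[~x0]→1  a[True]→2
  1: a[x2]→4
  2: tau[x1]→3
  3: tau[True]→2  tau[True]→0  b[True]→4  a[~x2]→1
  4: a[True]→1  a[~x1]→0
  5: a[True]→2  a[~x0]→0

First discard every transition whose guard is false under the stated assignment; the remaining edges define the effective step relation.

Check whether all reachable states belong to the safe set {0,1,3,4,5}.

Answer: INVARIANT VIOLATED at state 2

Working:
Safe = {0,1,3,4,5}
Reachable = {0,2}
  0: ok
  2: outside
reach 2 via a — violates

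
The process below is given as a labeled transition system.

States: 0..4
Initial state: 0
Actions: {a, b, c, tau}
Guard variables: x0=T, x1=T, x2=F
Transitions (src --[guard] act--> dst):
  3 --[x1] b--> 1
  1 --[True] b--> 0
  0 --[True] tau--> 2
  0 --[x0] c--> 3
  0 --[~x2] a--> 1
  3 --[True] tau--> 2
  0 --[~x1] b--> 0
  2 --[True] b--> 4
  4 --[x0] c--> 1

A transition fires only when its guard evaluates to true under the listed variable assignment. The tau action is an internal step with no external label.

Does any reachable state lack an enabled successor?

Answer: DEADLOCK-FREE

Trace:
R = {0,1,2,3,4}
  0: a→1  c→3  tau→2  [3 out]
  1: b→0  [1 out]
  2: b→4  [1 out]
  3: b→1  tau→2  [2 out]
  4: c→1  [1 out]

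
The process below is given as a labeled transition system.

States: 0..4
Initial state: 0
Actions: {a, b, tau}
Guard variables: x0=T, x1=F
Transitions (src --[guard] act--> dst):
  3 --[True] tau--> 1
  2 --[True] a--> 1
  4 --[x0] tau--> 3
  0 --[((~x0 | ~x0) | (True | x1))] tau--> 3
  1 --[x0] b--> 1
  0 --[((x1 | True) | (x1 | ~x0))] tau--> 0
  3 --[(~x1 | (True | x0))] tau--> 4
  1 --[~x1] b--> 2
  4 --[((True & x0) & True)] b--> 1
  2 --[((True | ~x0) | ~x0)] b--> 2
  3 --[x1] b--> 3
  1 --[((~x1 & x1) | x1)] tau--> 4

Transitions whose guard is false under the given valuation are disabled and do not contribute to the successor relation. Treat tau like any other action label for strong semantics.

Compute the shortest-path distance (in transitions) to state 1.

Breadth-first toward 1:
  L0 = {0}
  L1 = {3}
  L2 = {1,4}
1 enters at depth 2; path tau·tau

Answer: 2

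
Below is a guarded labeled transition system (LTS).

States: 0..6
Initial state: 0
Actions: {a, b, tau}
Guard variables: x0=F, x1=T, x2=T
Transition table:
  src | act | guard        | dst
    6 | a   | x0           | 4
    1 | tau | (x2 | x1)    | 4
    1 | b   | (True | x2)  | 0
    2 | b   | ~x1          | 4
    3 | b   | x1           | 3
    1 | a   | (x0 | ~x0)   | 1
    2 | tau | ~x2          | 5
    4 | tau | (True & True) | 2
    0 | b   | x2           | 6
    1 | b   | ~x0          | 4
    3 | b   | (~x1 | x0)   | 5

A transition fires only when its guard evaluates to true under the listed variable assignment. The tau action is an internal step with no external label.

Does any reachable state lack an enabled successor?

Reachable = {0,6}
  0: b→6  [deg 1]
  6: ∅  [no exit]
witness 6: b

Answer: DEADLOCK at state 6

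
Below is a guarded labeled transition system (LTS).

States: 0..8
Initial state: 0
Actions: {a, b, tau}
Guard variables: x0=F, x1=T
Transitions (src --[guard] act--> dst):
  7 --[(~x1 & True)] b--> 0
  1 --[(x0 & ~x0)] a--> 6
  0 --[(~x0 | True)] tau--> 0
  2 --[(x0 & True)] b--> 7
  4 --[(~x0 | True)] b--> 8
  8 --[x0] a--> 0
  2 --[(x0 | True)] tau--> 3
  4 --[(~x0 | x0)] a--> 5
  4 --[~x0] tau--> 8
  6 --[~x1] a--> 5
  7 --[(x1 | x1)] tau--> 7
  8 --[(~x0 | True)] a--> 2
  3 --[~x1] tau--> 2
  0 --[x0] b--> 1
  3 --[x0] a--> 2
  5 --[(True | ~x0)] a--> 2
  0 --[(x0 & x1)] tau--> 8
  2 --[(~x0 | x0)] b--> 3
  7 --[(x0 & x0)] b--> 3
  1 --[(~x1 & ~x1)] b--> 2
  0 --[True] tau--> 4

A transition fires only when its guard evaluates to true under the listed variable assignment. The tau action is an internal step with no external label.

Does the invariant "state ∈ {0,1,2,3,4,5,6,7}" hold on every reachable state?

Safe = {0,1,2,3,4,5,6,7}
Reach set: {0,2,3,4,5,8}
  0: ✓
  2: ✓
  3: ✓
  4: ✓
  5: ✓
  8: ✗ unsafe
witness against invariant: tau·b → 8

Answer: INVARIANT VIOLATED at state 8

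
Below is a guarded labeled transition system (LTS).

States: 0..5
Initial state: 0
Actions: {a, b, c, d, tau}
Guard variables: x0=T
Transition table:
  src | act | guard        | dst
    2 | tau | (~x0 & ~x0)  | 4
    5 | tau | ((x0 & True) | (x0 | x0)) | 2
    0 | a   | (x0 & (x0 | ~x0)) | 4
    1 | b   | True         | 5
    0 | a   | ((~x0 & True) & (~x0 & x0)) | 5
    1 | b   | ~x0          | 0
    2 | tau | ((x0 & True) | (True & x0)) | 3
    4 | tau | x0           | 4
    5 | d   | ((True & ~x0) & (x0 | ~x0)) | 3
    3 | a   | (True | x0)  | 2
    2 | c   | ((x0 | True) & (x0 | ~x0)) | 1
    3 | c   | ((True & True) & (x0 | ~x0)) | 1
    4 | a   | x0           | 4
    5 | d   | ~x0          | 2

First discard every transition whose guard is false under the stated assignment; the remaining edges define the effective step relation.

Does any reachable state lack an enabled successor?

Answer: DEADLOCK-FREE

Trace:
Reachable = {0,4}
  0: a→4  [1 out]
  4: a→4  tau→4  [2 out]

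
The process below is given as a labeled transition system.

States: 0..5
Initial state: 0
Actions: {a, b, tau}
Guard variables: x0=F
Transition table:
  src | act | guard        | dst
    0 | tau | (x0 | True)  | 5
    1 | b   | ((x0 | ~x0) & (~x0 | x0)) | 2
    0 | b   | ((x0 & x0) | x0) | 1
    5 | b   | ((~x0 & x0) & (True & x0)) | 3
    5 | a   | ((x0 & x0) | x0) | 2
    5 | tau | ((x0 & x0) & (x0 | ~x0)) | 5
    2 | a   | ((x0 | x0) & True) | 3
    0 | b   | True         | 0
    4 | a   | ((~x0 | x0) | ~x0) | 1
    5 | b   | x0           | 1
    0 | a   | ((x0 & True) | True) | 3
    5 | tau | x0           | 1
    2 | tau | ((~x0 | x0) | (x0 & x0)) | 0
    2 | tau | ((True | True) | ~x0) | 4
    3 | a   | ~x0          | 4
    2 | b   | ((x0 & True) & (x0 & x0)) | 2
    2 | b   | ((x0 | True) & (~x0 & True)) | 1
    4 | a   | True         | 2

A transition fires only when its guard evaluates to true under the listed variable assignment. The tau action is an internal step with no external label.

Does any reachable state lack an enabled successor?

Answer: DEADLOCK at state 5

Trace:
Reach set: {0,1,2,3,4,5}
  0: a→3  b→0  tau→5  [3 out]
  1: b→2  [1 out]
  2: b→1  tau→0  tau→4  [3 out]
  3: a→4  [1 out]
  4: a→1  a→2  [2 out]
  5: ∅  [no exit]
Path to 5: tau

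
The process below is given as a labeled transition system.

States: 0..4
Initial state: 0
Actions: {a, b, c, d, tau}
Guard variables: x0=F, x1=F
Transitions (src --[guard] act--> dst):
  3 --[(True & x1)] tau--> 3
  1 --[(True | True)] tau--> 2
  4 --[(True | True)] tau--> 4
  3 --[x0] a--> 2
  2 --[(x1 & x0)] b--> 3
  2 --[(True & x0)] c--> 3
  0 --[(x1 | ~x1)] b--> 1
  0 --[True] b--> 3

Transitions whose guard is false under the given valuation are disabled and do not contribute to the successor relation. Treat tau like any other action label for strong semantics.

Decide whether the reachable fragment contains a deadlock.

Reach set: {0,1,2,3}
  0: b→1  b→3  [2 out]
  1: tau→2  [1 out]
  2: ∅  [deadlock]
  3: ∅  [deadlock]
Path to 2: b·tau

Answer: DEADLOCK at state 2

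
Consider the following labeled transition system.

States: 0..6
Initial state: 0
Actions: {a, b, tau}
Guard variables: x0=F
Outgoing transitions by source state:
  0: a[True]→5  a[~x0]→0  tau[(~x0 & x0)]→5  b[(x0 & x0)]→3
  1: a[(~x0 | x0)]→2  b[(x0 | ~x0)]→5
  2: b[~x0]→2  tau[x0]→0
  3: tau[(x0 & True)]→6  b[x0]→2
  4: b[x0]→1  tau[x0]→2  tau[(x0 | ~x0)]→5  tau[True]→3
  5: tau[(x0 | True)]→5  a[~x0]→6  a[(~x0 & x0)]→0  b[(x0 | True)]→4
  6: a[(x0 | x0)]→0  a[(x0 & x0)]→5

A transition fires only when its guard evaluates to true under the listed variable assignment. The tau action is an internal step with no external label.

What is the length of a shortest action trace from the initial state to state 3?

BFS to 3:
  Layer 0: {0}
  Layer 1: {5}
  Layer 2: {4,6}
  Layer 3: {3}
depth(3)=3, e.g. a·b·tau

Answer: 3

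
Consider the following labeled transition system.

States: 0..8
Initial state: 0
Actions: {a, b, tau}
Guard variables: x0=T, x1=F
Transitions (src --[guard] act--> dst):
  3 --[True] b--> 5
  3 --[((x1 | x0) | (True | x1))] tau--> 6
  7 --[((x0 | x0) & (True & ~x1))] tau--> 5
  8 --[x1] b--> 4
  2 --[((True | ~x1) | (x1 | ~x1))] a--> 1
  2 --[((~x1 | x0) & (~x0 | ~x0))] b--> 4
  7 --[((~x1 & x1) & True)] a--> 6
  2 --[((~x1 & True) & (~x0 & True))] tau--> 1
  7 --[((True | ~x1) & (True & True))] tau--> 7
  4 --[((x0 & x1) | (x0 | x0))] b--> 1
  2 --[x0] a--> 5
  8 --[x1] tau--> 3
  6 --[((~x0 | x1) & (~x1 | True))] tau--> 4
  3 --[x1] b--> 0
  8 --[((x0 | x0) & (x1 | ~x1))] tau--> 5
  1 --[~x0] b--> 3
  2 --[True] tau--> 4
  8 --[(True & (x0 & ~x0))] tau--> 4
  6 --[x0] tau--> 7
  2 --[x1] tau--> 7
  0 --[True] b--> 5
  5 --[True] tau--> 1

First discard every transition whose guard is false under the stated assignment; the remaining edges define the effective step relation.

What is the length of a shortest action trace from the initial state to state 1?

Breadth-first toward 1:
  depth 0: {0}
  depth 1: {5}
  depth 2: {1}
depth(1)=2, e.g. b·tau

Answer: 2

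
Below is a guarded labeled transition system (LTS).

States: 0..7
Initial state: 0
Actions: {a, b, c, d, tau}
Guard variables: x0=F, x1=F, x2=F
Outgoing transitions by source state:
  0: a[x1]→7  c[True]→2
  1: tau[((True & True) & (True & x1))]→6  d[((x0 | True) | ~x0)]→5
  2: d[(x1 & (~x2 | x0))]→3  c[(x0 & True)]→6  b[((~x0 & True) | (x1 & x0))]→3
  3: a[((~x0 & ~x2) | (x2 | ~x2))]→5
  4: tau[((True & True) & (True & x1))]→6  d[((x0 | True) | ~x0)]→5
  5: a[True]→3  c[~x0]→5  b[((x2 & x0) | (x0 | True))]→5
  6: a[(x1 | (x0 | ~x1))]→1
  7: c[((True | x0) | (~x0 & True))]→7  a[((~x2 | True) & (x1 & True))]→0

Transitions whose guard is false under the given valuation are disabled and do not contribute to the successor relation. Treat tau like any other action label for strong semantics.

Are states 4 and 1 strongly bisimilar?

Compute ~ classes (split until stable):
  round 0: {{0,1,2,3,4,5,6,7}}
  round 1: {{0,7},{1,4},{2},{3,6},{5}}
  round 2: {{0},{1,4},{2},{3},{5},{6},{7}}
Fixed point at round 3; 7 class(es).
4∈{1,4}, 1∈{1,4}

Answer: BISIMILAR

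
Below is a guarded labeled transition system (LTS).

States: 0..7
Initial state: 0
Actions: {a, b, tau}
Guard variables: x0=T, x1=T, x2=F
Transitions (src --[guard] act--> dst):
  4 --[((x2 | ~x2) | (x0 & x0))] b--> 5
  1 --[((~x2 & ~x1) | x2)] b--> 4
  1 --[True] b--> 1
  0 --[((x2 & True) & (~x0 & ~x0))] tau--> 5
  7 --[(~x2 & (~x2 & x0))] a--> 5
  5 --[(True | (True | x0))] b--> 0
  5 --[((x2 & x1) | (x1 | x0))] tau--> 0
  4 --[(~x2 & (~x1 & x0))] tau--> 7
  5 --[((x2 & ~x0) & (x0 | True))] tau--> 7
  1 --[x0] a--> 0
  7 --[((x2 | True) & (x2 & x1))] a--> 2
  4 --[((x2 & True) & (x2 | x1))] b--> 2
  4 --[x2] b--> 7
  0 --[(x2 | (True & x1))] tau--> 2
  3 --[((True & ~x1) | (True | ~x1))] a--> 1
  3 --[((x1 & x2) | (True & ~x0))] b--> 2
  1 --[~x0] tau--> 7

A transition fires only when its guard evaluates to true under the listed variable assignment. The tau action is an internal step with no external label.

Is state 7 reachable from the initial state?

After dropping false guards: 8 live edges.
L0 = {0}
L1 = {2}  total {0,2}
R = {0,2}

Answer: UNREACHABLE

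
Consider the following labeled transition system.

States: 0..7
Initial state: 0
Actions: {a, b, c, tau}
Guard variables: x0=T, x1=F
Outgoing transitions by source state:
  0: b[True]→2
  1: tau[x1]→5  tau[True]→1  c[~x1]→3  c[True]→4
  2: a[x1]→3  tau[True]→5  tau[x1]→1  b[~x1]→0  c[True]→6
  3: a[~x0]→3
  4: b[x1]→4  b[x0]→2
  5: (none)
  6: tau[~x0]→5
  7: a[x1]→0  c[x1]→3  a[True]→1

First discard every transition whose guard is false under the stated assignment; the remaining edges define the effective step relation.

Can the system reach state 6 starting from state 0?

After dropping false guards: 9 live edges.
L0 = {0}
L1 = {2}  now seen {0,2}
L2 = {5,6}  now seen {0,2,5,6}
Reach set: {0,2,5,6}
trace reaching 6: b·c

Answer: REACHABLE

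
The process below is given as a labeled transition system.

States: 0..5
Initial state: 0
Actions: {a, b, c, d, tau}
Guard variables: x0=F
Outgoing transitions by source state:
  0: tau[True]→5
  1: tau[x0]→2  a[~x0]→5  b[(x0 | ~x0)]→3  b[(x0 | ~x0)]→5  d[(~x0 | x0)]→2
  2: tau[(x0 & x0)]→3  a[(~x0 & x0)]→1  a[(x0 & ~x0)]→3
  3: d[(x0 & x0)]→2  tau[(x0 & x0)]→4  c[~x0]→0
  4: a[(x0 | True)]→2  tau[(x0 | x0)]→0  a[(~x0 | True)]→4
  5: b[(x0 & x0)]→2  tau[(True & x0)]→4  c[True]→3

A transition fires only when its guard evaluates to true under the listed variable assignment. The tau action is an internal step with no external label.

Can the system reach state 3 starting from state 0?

After dropping false guards: 9 live edges.
Layer 0: {0}
Layer 1: {5}  total {0,5}
Layer 2: {3}  total {0,3,5}
R = {0,3,5}
Path to 3: tau·c

Answer: REACHABLE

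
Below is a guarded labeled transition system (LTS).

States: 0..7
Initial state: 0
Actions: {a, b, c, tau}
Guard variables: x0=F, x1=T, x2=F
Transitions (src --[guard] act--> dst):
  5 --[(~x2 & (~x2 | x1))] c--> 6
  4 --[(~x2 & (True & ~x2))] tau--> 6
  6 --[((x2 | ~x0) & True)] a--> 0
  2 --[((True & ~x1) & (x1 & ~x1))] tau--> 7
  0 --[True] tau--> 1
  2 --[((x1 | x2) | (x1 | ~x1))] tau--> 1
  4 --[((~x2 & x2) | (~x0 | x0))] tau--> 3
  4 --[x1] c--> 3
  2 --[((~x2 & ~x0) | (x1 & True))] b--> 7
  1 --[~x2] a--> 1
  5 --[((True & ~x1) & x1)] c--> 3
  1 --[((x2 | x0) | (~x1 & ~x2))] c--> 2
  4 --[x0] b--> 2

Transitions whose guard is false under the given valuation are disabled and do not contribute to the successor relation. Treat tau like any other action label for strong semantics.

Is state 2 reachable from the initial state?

9 transition(s) survive guard evaluation.
Layer 0: {0}
Layer 1: {1}  now seen {0,1}
Reach set: {0,1}

Answer: UNREACHABLE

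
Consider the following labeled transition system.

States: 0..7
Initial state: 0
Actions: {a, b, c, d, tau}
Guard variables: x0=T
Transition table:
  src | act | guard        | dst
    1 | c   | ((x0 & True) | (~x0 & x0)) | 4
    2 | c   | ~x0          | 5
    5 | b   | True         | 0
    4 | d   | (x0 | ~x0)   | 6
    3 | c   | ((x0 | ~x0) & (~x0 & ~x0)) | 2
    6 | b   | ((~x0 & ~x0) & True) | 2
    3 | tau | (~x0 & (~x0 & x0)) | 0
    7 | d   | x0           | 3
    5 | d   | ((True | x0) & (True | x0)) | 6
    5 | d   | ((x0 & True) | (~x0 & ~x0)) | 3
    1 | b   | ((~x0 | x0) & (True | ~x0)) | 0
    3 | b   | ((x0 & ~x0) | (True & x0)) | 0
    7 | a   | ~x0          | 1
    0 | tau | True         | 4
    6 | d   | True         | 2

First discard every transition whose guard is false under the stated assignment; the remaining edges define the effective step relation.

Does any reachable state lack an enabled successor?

Reachable = {0,2,4,6}
  0: tau→4  [1 exit(s)]
  2: ∅  [no exit]
  4: d→6  [1 exit(s)]
  6: d→2  [1 exit(s)]
Path to 2: tau·d·d

Answer: DEADLOCK at state 2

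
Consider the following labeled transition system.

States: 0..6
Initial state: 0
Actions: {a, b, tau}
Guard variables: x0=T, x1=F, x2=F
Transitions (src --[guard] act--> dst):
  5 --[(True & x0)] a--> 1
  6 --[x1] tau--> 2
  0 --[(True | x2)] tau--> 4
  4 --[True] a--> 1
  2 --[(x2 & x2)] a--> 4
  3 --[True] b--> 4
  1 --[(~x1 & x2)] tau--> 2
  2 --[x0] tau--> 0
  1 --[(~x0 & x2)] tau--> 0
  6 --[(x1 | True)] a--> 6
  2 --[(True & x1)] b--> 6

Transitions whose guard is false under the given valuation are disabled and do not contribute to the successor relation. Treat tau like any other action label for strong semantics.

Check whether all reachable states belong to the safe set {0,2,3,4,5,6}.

Inv-set: {0,2,3,4,5,6}
R = {0,1,4}
  0: safe
  1: ✗ unsafe
  4: safe
witness against invariant: tau·a → 1

Answer: INVARIANT VIOLATED at state 1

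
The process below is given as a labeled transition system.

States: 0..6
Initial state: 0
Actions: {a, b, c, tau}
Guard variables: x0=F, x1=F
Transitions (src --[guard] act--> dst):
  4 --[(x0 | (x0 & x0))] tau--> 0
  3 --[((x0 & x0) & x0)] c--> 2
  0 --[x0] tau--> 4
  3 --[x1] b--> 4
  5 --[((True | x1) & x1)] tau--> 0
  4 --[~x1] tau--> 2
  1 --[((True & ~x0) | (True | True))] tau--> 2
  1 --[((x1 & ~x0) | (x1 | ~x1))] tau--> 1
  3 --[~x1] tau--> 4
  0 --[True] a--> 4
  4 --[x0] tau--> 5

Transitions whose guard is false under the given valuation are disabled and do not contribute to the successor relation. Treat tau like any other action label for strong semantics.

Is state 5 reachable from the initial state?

5 transition(s) survive guard evaluation.
L0 = {0}
L1 = {4}  now seen {0,4}
L2 = {2}  now seen {0,2,4}
R = {0,2,4}

Answer: UNREACHABLE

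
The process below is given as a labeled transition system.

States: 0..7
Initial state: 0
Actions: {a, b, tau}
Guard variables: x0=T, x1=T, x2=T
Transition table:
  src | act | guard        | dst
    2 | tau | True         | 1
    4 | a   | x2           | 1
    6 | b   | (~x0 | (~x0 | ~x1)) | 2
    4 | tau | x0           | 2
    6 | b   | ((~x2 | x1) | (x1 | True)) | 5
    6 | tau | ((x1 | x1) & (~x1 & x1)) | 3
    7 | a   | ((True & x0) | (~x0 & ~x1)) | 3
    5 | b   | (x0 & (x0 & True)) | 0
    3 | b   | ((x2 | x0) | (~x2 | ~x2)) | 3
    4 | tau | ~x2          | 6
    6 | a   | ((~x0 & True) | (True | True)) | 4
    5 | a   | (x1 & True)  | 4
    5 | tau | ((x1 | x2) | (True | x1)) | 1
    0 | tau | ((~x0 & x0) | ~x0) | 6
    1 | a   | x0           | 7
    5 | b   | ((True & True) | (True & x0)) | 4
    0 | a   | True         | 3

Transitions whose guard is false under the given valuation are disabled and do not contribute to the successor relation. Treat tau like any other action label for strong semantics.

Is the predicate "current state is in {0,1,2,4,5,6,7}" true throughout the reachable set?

Answer: INVARIANT VIOLATED at state 3

Trace:
Safe = {0,1,2,4,5,6,7}
Reachable = {0,3}
  0: safe
  3: VIOLATES
reach 3 via a — violates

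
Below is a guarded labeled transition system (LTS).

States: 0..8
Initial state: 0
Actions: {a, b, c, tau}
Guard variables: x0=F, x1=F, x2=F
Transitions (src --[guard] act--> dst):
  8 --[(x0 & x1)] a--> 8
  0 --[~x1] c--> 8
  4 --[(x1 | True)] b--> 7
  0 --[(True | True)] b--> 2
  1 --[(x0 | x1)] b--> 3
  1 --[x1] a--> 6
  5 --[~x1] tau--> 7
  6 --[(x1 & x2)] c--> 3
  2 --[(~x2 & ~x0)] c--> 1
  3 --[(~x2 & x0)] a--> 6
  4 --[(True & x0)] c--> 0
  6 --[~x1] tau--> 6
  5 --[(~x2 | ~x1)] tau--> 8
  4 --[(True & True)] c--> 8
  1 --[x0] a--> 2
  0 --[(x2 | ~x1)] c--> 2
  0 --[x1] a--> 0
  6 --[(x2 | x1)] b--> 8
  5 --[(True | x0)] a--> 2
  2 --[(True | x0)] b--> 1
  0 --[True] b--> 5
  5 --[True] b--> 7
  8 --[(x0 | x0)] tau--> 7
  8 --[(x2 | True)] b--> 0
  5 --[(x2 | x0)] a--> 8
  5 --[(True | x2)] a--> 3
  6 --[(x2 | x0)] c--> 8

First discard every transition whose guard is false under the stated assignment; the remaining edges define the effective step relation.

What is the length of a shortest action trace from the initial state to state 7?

Answer: 2

Analysis:
Breadth-first toward 7:
  L0 = {0}
  L1 = {2,5,8}
  L2 = {1,3,7}
depth(7)=2, e.g. b·b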